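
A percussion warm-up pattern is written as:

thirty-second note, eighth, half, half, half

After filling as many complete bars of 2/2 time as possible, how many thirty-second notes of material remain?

One bar of 2/2 = 32 thirty-second notes.
Convert each value to thirty-second notes: thirty-second note = 1; eighth = 4; half = 16; half = 16; half = 16.
Total: 1 + 4 + 16 + 16 + 16 = 53.
53 ÷ 32 = 1 complete bar with 21 thirty-second notes remaining.

21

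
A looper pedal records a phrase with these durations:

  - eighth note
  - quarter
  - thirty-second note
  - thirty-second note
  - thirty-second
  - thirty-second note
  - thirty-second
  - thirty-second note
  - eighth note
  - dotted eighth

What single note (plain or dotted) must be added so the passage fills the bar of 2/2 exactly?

The bar of 2/2 = 32 thirty-second notes.
In thirty-second notes: eighth note = 4; quarter = 8; thirty-second note = 1; thirty-second note = 1; thirty-second = 1; thirty-second note = 1; thirty-second = 1; thirty-second note = 1; eighth note = 4; dotted eighth = 6.
Adding: 4 + 8 + 1 + 1 + 1 + 1 + 1 + 1 + 4 + 6 = 28.
Remaining: 32 − 28 = 4 thirty-second notes, which is a eighth note.

eighth note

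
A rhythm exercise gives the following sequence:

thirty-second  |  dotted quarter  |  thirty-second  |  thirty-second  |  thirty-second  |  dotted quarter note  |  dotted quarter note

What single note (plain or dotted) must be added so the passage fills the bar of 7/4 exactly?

The bar of 7/4 = 56 thirty-second notes.
Each duration in thirty-second notes: thirty-second = 1; dotted quarter = 12; thirty-second = 1; thirty-second = 1; thirty-second = 1; dotted quarter note = 12; dotted quarter note = 12.
Adding: 1 + 12 + 1 + 1 + 1 + 12 + 12 = 40.
Remaining: 56 − 40 = 16 thirty-second notes, which is a half note.

half note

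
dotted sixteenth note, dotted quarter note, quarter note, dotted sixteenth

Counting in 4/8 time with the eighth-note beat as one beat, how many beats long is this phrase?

One eighth-note beat = 4 thirty-second notes.
Convert each value to thirty-second notes: dotted sixteenth note = 3; dotted quarter note = 12; quarter note = 8; dotted sixteenth = 3.
Altogether 3 + 12 + 8 + 3 = 26.
26 ÷ 4 = 6.5 beats.

6.5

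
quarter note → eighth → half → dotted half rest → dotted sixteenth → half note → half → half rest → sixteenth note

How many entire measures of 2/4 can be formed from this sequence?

6

One bar of 2/4 = 16 thirty-second notes.
In thirty-second notes: quarter note = 8; eighth = 4; half = 16; dotted half rest = 24; dotted sixteenth = 3; half note = 16; half = 16; half rest = 16; sixteenth note = 2.
Altogether 8 + 4 + 16 + 24 + 3 + 16 + 16 + 16 + 2 = 105.
105 ÷ 16 = 6 complete bars with 9 left over.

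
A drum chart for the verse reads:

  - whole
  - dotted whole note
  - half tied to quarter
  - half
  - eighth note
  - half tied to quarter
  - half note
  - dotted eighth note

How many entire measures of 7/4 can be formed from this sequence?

3

One bar of 7/4 = 28 sixteenth notes.
Convert each value to sixteenth notes: whole = 16; dotted whole note = 24; half tied to quarter (half + quarter) = 12; half = 8; eighth note = 2; half tied to quarter (half + quarter) = 12; half note = 8; dotted eighth note = 3.
Adding: 16 + 24 + 12 + 8 + 2 + 12 + 8 + 3 = 85.
85 ÷ 28 = 3 complete bars with 1 left over.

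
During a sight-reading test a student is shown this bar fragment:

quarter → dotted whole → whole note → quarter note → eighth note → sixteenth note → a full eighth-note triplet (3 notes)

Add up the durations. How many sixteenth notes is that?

55

Express everything in sixteenth notes: quarter = 4; dotted whole = 24; whole note = 16; quarter note = 4; eighth note = 2; sixteenth note = 1; a full eighth-note triplet (3 notes) (three triplet eighths span one quarter) = 4.
Adding: 4 + 24 + 16 + 4 + 2 + 1 + 4 = 55 sixteenth notes.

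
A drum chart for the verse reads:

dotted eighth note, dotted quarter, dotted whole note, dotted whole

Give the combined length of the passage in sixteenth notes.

57

In sixteenth notes: dotted eighth note = 3; dotted quarter = 6; dotted whole note = 24; dotted whole = 24.
Altogether 3 + 6 + 24 + 24 = 57 sixteenth notes.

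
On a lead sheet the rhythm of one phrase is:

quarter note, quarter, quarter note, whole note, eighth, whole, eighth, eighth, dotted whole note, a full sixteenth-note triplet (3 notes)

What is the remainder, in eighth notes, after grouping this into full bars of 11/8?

One bar of 11/8 = 11 eighth notes.
Convert each value to eighth notes: quarter note = 2; quarter = 2; quarter note = 2; whole note = 8; eighth = 1; whole = 8; eighth = 1; eighth = 1; dotted whole note = 12; a full sixteenth-note triplet (3 notes) (three triplet sixteenths span one eighth) = 1.
Sum: 2 + 2 + 2 + 8 + 1 + 8 + 1 + 1 + 12 + 1 = 38.
38 ÷ 11 = 3 complete bars with 5 eighth notes remaining.

5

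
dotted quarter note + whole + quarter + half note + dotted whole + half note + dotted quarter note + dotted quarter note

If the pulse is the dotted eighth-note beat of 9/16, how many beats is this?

26

One dotted eighth-note beat = 3 sixteenth notes.
Express everything in sixteenth notes: dotted quarter note = 6; whole = 16; quarter = 4; half note = 8; dotted whole = 24; half note = 8; dotted quarter note = 6; dotted quarter note = 6.
Sum: 6 + 16 + 4 + 8 + 24 + 8 + 6 + 6 = 78.
78 ÷ 3 = 26 beats.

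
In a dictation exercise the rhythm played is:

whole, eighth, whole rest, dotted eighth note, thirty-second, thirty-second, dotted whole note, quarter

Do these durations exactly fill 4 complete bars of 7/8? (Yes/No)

No

One bar of 7/8 = 28 thirty-second notes, so 4 bars = 112.
Working in thirty-second notes: whole = 32; eighth = 4; whole rest = 32; dotted eighth note = 6; thirty-second = 1; thirty-second = 1; dotted whole note = 48; quarter = 8.
Total: 32 + 4 + 32 + 6 + 1 + 1 + 48 + 8 = 132.
132 exceeds 112, so the answer is No.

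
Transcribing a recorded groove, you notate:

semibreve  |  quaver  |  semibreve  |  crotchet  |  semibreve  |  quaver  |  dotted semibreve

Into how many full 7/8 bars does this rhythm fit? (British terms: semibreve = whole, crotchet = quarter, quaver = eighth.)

One bar of 7/8 = 7 eighth notes.
Each duration in eighth notes: semibreve = 8; quaver = 1; semibreve = 8; crotchet = 2; semibreve = 8; quaver = 1; dotted semibreve = 12.
Total: 8 + 1 + 8 + 2 + 8 + 1 + 12 = 40.
40 ÷ 7 = 5 complete bars with 5 left over.

5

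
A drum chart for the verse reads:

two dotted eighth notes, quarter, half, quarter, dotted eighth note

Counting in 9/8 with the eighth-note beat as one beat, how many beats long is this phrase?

12.5

One eighth-note beat = 2 sixteenth notes.
In sixteenth notes: dotted eighth note = 3; dotted eighth note = 3; quarter = 4; half = 8; quarter = 4; dotted eighth note = 3.
Adding: 3 + 3 + 4 + 8 + 4 + 3 = 25.
25 ÷ 2 = 12.5 beats.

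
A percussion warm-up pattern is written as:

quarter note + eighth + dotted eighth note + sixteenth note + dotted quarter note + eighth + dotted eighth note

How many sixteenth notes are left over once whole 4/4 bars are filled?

5

One bar of 4/4 = 16 sixteenth notes.
In sixteenth notes: quarter note = 4; eighth = 2; dotted eighth note = 3; sixteenth note = 1; dotted quarter note = 6; eighth = 2; dotted eighth note = 3.
Total: 4 + 2 + 3 + 1 + 6 + 2 + 3 = 21.
21 ÷ 16 = 1 complete bar with 5 sixteenth notes remaining.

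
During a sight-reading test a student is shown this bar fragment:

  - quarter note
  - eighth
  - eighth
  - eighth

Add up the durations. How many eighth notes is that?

5

Working in eighth notes: quarter note = 2; eighth = 1; eighth = 1; eighth = 1.
Altogether 2 + 1 + 1 + 1 = 5 eighth notes.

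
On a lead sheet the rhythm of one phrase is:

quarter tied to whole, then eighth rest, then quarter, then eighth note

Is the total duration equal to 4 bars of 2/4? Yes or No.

No

One bar of 2/4 = 4 eighth notes, so 4 bars = 16.
Express everything in eighth notes: quarter tied to whole (quarter + whole) = 10; eighth rest = 1; quarter = 2; eighth note = 1.
Altogether 10 + 1 + 2 + 1 = 14.
14 falls short of 16, so the answer is No.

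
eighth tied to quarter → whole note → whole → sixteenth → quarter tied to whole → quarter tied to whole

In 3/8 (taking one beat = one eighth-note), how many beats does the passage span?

39.5

One eighth-note beat = 2 sixteenth notes.
Convert each value to sixteenth notes: eighth tied to quarter (eighth + quarter) = 6; whole note = 16; whole = 16; sixteenth = 1; quarter tied to whole (quarter + whole) = 20; quarter tied to whole (quarter + whole) = 20.
Altogether 6 + 16 + 16 + 1 + 20 + 20 = 79.
79 ÷ 2 = 39.5 beats.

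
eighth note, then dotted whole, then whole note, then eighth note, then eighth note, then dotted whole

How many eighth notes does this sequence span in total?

35

Working in eighth notes: eighth note = 1; dotted whole = 12; whole note = 8; eighth note = 1; eighth note = 1; dotted whole = 12.
Altogether 1 + 12 + 8 + 1 + 1 + 12 = 35 eighth notes.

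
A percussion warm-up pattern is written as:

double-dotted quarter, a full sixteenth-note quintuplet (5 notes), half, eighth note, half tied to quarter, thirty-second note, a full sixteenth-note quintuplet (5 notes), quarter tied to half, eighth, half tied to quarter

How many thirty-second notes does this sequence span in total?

127

Convert each value to thirty-second notes: double-dotted quarter = 14; a full sixteenth-note quintuplet (5 notes) (five quintuplet sixteenths span one quarter) = 8; half = 16; eighth note = 4; half tied to quarter (half + quarter) = 24; thirty-second note = 1; a full sixteenth-note quintuplet (5 notes) (five quintuplet sixteenths span one quarter) = 8; quarter tied to half (quarter + half) = 24; eighth = 4; half tied to quarter (half + quarter) = 24.
Adding: 14 + 8 + 16 + 4 + 24 + 1 + 8 + 24 + 4 + 24 = 127 thirty-second notes.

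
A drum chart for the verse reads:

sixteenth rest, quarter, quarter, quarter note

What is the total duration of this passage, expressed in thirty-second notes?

26

Working in thirty-second notes: sixteenth rest = 2; quarter = 8; quarter = 8; quarter note = 8.
Sum: 2 + 8 + 8 + 8 = 26 thirty-second notes.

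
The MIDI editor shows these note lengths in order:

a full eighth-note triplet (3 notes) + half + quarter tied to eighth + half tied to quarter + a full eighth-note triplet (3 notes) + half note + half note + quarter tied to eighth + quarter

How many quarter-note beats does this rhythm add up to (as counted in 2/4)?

One quarter-note beat = 2 eighth notes.
Each duration in eighth notes: a full eighth-note triplet (3 notes) (three triplet eighths span one quarter) = 2; half = 4; quarter tied to eighth (quarter + eighth) = 3; half tied to quarter (half + quarter) = 6; a full eighth-note triplet (3 notes) (three triplet eighths span one quarter) = 2; half note = 4; half note = 4; quarter tied to eighth (quarter + eighth) = 3; quarter = 2.
Adding: 2 + 4 + 3 + 6 + 2 + 4 + 4 + 3 + 2 = 30.
30 ÷ 2 = 15 beats.

15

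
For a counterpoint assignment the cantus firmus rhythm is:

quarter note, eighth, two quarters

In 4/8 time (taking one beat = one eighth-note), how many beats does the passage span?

7

One eighth-note beat = 2 sixteenth notes.
Each duration in sixteenth notes: quarter note = 4; eighth = 2; quarter = 4; quarter = 4.
Total: 4 + 2 + 4 + 4 = 14.
14 ÷ 2 = 7 beats.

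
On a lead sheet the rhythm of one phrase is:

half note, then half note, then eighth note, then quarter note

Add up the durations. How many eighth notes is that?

In eighth notes: half note = 4; half note = 4; eighth note = 1; quarter note = 2.
Total: 4 + 4 + 1 + 2 = 11 eighth notes.

11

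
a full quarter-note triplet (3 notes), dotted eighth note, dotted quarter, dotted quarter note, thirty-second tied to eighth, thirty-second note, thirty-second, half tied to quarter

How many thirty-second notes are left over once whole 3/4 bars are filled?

5

One bar of 3/4 = 24 thirty-second notes.
Express everything in thirty-second notes: a full quarter-note triplet (3 notes) (three triplet quarters span one half) = 16; dotted eighth note = 6; dotted quarter = 12; dotted quarter note = 12; thirty-second tied to eighth (thirty-second + eighth) = 5; thirty-second note = 1; thirty-second = 1; half tied to quarter (half + quarter) = 24.
Total: 16 + 6 + 12 + 12 + 5 + 1 + 1 + 24 = 77.
77 ÷ 24 = 3 complete bars with 5 thirty-second notes remaining.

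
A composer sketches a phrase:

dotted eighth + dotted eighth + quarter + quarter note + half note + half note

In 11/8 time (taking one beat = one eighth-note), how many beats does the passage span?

15

One eighth-note beat = 2 sixteenth notes.
Convert each value to sixteenth notes: dotted eighth = 3; dotted eighth = 3; quarter = 4; quarter note = 4; half note = 8; half note = 8.
Adding: 3 + 3 + 4 + 4 + 8 + 8 = 30.
30 ÷ 2 = 15 beats.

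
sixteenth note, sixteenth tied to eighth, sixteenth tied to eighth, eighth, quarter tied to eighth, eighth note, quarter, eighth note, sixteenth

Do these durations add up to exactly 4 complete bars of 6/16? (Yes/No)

Yes

One bar of 6/16 = 6 sixteenth notes, so 4 bars = 24.
In sixteenth notes: sixteenth note = 1; sixteenth tied to eighth (sixteenth + eighth) = 3; sixteenth tied to eighth (sixteenth + eighth) = 3; eighth = 2; quarter tied to eighth (quarter + eighth) = 6; eighth note = 2; quarter = 4; eighth note = 2; sixteenth = 1.
Total: 1 + 3 + 3 + 2 + 6 + 2 + 4 + 2 + 1 = 24.
24 equals 24, so the answer is Yes.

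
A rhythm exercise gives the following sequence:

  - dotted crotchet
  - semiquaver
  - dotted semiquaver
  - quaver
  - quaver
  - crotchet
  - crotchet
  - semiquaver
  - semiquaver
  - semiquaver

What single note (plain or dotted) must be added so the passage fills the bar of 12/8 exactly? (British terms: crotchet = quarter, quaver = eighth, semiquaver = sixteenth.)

thirty-second note

The bar of 12/8 = 48 thirty-second notes.
Each duration in thirty-second notes: dotted crotchet = 12; semiquaver = 2; dotted semiquaver = 3; quaver = 4; quaver = 4; crotchet = 8; crotchet = 8; semiquaver = 2; semiquaver = 2; semiquaver = 2.
Total: 12 + 2 + 3 + 4 + 4 + 8 + 8 + 2 + 2 + 2 = 47.
Remaining: 48 − 47 = 1 thirty-second note, which is a thirty-second note.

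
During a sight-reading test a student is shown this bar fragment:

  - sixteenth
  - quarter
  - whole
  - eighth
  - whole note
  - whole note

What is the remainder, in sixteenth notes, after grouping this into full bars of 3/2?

7

One bar of 3/2 = 24 sixteenth notes.
In sixteenth notes: sixteenth = 1; quarter = 4; whole = 16; eighth = 2; whole note = 16; whole note = 16.
Sum: 1 + 4 + 16 + 2 + 16 + 16 = 55.
55 ÷ 24 = 2 complete bars with 7 sixteenth notes remaining.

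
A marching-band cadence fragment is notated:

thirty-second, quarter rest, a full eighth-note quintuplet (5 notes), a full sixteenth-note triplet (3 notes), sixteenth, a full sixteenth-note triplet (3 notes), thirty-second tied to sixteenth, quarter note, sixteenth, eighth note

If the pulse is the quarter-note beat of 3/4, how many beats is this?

6.5

One quarter-note beat = 8 thirty-second notes.
In thirty-second notes: thirty-second = 1; quarter rest = 8; a full eighth-note quintuplet (5 notes) (five quintuplet eighths span one half) = 16; a full sixteenth-note triplet (3 notes) (three triplet sixteenths span one eighth) = 4; sixteenth = 2; a full sixteenth-note triplet (3 notes) (three triplet sixteenths span one eighth) = 4; thirty-second tied to sixteenth (thirty-second + sixteenth) = 3; quarter note = 8; sixteenth = 2; eighth note = 4.
Sum: 1 + 8 + 16 + 4 + 2 + 4 + 3 + 8 + 2 + 4 = 52.
52 ÷ 8 = 6.5 beats.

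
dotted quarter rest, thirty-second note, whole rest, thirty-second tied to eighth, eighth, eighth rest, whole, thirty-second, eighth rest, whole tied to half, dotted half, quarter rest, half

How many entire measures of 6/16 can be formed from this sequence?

One bar of 6/16 = 12 thirty-second notes.
Convert each value to thirty-second notes: dotted quarter rest = 12; thirty-second note = 1; whole rest = 32; thirty-second tied to eighth (thirty-second + eighth) = 5; eighth = 4; eighth rest = 4; whole = 32; thirty-second = 1; eighth rest = 4; whole tied to half (whole + half) = 48; dotted half = 24; quarter rest = 8; half = 16.
Sum: 12 + 1 + 32 + 5 + 4 + 4 + 32 + 1 + 4 + 48 + 24 + 8 + 16 = 191.
191 ÷ 12 = 15 complete bars with 11 left over.

15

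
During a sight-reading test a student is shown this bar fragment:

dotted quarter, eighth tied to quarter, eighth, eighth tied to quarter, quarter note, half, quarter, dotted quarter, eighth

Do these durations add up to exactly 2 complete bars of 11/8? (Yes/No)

Yes

One bar of 11/8 = 11 eighth notes, so 2 bars = 22.
Working in eighth notes: dotted quarter = 3; eighth tied to quarter (eighth + quarter) = 3; eighth = 1; eighth tied to quarter (eighth + quarter) = 3; quarter note = 2; half = 4; quarter = 2; dotted quarter = 3; eighth = 1.
Altogether 3 + 3 + 1 + 3 + 2 + 4 + 2 + 3 + 1 = 22.
22 equals 22, so the answer is Yes.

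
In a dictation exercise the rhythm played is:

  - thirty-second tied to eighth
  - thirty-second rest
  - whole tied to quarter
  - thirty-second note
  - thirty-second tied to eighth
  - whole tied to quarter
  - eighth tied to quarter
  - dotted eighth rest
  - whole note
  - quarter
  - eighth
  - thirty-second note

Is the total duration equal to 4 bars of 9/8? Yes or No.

One bar of 9/8 = 36 thirty-second notes, so 4 bars = 144.
Each duration in thirty-second notes: thirty-second tied to eighth (thirty-second + eighth) = 5; thirty-second rest = 1; whole tied to quarter (whole + quarter) = 40; thirty-second note = 1; thirty-second tied to eighth (thirty-second + eighth) = 5; whole tied to quarter (whole + quarter) = 40; eighth tied to quarter (eighth + quarter) = 12; dotted eighth rest = 6; whole note = 32; quarter = 8; eighth = 4; thirty-second note = 1.
Total: 5 + 1 + 40 + 1 + 5 + 40 + 12 + 6 + 32 + 8 + 4 + 1 = 155.
155 exceeds 144, so the answer is No.

No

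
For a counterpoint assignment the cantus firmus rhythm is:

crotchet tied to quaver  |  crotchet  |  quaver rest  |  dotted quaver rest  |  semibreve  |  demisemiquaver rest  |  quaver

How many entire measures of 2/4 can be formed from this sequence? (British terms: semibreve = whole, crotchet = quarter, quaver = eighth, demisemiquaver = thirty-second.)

4

One bar of 2/4 = 16 thirty-second notes.
Each duration in thirty-second notes: crotchet tied to quaver (crotchet + quaver) = 12; crotchet = 8; quaver rest = 4; dotted quaver rest = 6; semibreve = 32; demisemiquaver rest = 1; quaver = 4.
Altogether 12 + 8 + 4 + 6 + 32 + 1 + 4 = 67.
67 ÷ 16 = 4 complete bars with 3 left over.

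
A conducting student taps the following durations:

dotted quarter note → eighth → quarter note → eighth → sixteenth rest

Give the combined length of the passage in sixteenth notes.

In sixteenth notes: dotted quarter note = 6; eighth = 2; quarter note = 4; eighth = 2; sixteenth rest = 1.
Sum: 6 + 2 + 4 + 2 + 1 = 15 sixteenth notes.

15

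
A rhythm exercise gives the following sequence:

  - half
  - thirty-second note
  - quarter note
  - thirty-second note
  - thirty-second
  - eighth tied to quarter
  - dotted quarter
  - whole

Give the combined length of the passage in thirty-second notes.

In thirty-second notes: half = 16; thirty-second note = 1; quarter note = 8; thirty-second note = 1; thirty-second = 1; eighth tied to quarter (eighth + quarter) = 12; dotted quarter = 12; whole = 32.
Altogether 16 + 1 + 8 + 1 + 1 + 12 + 12 + 32 = 83 thirty-second notes.

83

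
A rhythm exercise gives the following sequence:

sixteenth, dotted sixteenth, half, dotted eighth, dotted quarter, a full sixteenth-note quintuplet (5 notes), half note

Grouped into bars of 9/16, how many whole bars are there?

3

One bar of 9/16 = 18 thirty-second notes.
Working in thirty-second notes: sixteenth = 2; dotted sixteenth = 3; half = 16; dotted eighth = 6; dotted quarter = 12; a full sixteenth-note quintuplet (5 notes) (five quintuplet sixteenths span one quarter) = 8; half note = 16.
Altogether 2 + 3 + 16 + 6 + 12 + 8 + 16 = 63.
63 ÷ 18 = 3 complete bars with 9 left over.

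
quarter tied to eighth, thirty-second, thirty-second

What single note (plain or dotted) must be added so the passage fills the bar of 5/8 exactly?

dotted eighth note

The bar of 5/8 = 20 thirty-second notes.
Each duration in thirty-second notes: quarter tied to eighth (quarter + eighth) = 12; thirty-second = 1; thirty-second = 1.
Sum: 12 + 1 + 1 = 14.
Remaining: 20 − 14 = 6 thirty-second notes, which is a dotted eighth note.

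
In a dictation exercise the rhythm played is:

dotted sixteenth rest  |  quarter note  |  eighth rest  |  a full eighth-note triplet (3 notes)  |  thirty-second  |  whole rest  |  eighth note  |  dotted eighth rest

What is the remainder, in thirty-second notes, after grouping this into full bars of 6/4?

One bar of 6/4 = 48 thirty-second notes.
In thirty-second notes: dotted sixteenth rest = 3; quarter note = 8; eighth rest = 4; a full eighth-note triplet (3 notes) (three triplet eighths span one quarter) = 8; thirty-second = 1; whole rest = 32; eighth note = 4; dotted eighth rest = 6.
Adding: 3 + 8 + 4 + 8 + 1 + 32 + 4 + 6 = 66.
66 ÷ 48 = 1 complete bar with 18 thirty-second notes remaining.

18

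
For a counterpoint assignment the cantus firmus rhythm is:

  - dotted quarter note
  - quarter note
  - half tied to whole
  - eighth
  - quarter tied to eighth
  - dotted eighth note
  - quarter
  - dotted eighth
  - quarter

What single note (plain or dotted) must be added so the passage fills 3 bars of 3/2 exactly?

3 bars of 3/2 = 72 sixteenth notes.
Express everything in sixteenth notes: dotted quarter note = 6; quarter note = 4; half tied to whole (half + whole) = 24; eighth = 2; quarter tied to eighth (quarter + eighth) = 6; dotted eighth note = 3; quarter = 4; dotted eighth = 3; quarter = 4.
Total: 6 + 4 + 24 + 2 + 6 + 3 + 4 + 3 + 4 = 56.
Remaining: 72 − 56 = 16 sixteenth notes, which is a whole note.

whole note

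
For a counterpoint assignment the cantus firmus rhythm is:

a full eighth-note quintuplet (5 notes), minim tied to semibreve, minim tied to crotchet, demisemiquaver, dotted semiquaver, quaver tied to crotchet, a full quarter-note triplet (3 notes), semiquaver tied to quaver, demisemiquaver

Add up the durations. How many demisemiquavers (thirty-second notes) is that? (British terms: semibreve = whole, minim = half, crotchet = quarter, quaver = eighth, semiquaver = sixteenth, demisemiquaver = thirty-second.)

127

Each duration in thirty-second notes: a full eighth-note quintuplet (5 notes) (five quintuplet eighths span one half) = 16; minim tied to semibreve (minim + semibreve) = 48; minim tied to crotchet (minim + crotchet) = 24; demisemiquaver = 1; dotted semiquaver = 3; quaver tied to crotchet (quaver + crotchet) = 12; a full quarter-note triplet (3 notes) (three triplet quarters span one half) = 16; semiquaver tied to quaver (semiquaver + quaver) = 6; demisemiquaver = 1.
Adding: 16 + 48 + 24 + 1 + 3 + 12 + 16 + 6 + 1 = 127 thirty-second notes.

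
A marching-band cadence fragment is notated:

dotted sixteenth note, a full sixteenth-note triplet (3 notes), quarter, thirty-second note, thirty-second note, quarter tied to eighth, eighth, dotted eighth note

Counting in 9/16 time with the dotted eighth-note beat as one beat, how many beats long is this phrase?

6.5

One dotted eighth-note beat = 6 thirty-second notes.
Express everything in thirty-second notes: dotted sixteenth note = 3; a full sixteenth-note triplet (3 notes) (three triplet sixteenths span one eighth) = 4; quarter = 8; thirty-second note = 1; thirty-second note = 1; quarter tied to eighth (quarter + eighth) = 12; eighth = 4; dotted eighth note = 6.
Sum: 3 + 4 + 8 + 1 + 1 + 12 + 4 + 6 = 39.
39 ÷ 6 = 6.5 beats.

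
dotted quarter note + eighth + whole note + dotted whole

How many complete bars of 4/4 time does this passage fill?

One bar of 4/4 = 8 eighth notes.
In eighth notes: dotted quarter note = 3; eighth = 1; whole note = 8; dotted whole = 12.
Sum: 3 + 1 + 8 + 12 = 24.
24 ÷ 8 = 3 complete bars with 0 left over.

3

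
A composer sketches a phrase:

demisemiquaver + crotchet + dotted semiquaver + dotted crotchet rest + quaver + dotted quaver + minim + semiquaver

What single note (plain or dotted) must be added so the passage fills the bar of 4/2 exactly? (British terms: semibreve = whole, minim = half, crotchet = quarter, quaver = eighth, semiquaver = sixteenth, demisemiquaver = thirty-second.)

The bar of 4/2 = 64 thirty-second notes.
Express everything in thirty-second notes: demisemiquaver = 1; crotchet = 8; dotted semiquaver = 3; dotted crotchet rest = 12; quaver = 4; dotted quaver = 6; minim = 16; semiquaver = 2.
Altogether 1 + 8 + 3 + 12 + 4 + 6 + 16 + 2 = 52.
Remaining: 64 − 52 = 12 thirty-second notes, which is a dotted quarter note.

dotted quarter note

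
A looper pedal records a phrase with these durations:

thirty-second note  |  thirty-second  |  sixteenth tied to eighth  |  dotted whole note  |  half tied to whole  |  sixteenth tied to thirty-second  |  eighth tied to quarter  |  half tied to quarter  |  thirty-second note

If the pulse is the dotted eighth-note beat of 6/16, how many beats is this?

One dotted eighth-note beat = 6 thirty-second notes.
In thirty-second notes: thirty-second note = 1; thirty-second = 1; sixteenth tied to eighth (sixteenth + eighth) = 6; dotted whole note = 48; half tied to whole (half + whole) = 48; sixteenth tied to thirty-second (sixteenth + thirty-second) = 3; eighth tied to quarter (eighth + quarter) = 12; half tied to quarter (half + quarter) = 24; thirty-second note = 1.
Altogether 1 + 1 + 6 + 48 + 48 + 3 + 12 + 24 + 1 = 144.
144 ÷ 6 = 24 beats.

24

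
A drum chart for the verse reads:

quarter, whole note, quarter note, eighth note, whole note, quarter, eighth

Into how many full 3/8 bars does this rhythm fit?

8

One bar of 3/8 = 3 eighth notes.
Express everything in eighth notes: quarter = 2; whole note = 8; quarter note = 2; eighth note = 1; whole note = 8; quarter = 2; eighth = 1.
Adding: 2 + 8 + 2 + 1 + 8 + 2 + 1 = 24.
24 ÷ 3 = 8 complete bars with 0 left over.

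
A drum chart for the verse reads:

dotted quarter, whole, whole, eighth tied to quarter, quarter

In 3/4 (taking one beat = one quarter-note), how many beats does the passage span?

One quarter-note beat = 2 eighth notes.
Each duration in eighth notes: dotted quarter = 3; whole = 8; whole = 8; eighth tied to quarter (eighth + quarter) = 3; quarter = 2.
Adding: 3 + 8 + 8 + 3 + 2 = 24.
24 ÷ 2 = 12 beats.

12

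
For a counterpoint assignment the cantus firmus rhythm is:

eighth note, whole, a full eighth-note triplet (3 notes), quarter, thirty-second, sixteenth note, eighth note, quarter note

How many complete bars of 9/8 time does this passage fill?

One bar of 9/8 = 36 thirty-second notes.
Each duration in thirty-second notes: eighth note = 4; whole = 32; a full eighth-note triplet (3 notes) (three triplet eighths span one quarter) = 8; quarter = 8; thirty-second = 1; sixteenth note = 2; eighth note = 4; quarter note = 8.
Adding: 4 + 32 + 8 + 8 + 1 + 2 + 4 + 8 = 67.
67 ÷ 36 = 1 complete bar with 31 left over.

1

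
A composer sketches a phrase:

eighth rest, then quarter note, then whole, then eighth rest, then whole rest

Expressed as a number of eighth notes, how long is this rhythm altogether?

20

Working in eighth notes: eighth rest = 1; quarter note = 2; whole = 8; eighth rest = 1; whole rest = 8.
Altogether 1 + 2 + 8 + 1 + 8 = 20 eighth notes.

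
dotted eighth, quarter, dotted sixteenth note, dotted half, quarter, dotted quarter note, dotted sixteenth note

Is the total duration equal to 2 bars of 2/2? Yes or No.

One bar of 2/2 = 32 thirty-second notes, so 2 bars = 64.
Express everything in thirty-second notes: dotted eighth = 6; quarter = 8; dotted sixteenth note = 3; dotted half = 24; quarter = 8; dotted quarter note = 12; dotted sixteenth note = 3.
Adding: 6 + 8 + 3 + 24 + 8 + 12 + 3 = 64.
64 equals 64, so the answer is Yes.

Yes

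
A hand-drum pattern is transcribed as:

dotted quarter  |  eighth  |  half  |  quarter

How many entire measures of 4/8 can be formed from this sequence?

One bar of 4/8 = 4 eighth notes.
Convert each value to eighth notes: dotted quarter = 3; eighth = 1; half = 4; quarter = 2.
Total: 3 + 1 + 4 + 2 = 10.
10 ÷ 4 = 2 complete bars with 2 left over.

2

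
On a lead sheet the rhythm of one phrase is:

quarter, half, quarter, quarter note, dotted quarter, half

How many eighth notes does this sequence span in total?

Express everything in eighth notes: quarter = 2; half = 4; quarter = 2; quarter note = 2; dotted quarter = 3; half = 4.
Total: 2 + 4 + 2 + 2 + 3 + 4 = 17 eighth notes.

17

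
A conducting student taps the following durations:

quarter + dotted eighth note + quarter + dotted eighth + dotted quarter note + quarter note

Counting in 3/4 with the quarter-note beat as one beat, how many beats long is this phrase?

6

One quarter-note beat = 4 sixteenth notes.
Express everything in sixteenth notes: quarter = 4; dotted eighth note = 3; quarter = 4; dotted eighth = 3; dotted quarter note = 6; quarter note = 4.
Sum: 4 + 3 + 4 + 3 + 6 + 4 = 24.
24 ÷ 4 = 6 beats.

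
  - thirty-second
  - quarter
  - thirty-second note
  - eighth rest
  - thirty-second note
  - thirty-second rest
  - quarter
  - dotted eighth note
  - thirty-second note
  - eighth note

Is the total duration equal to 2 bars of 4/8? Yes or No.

No

One bar of 4/8 = 16 thirty-second notes, so 2 bars = 32.
Convert each value to thirty-second notes: thirty-second = 1; quarter = 8; thirty-second note = 1; eighth rest = 4; thirty-second note = 1; thirty-second rest = 1; quarter = 8; dotted eighth note = 6; thirty-second note = 1; eighth note = 4.
Sum: 1 + 8 + 1 + 4 + 1 + 1 + 8 + 6 + 1 + 4 = 35.
35 exceeds 32, so the answer is No.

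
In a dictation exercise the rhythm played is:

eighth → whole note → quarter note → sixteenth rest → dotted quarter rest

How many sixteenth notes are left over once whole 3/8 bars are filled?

5

One bar of 3/8 = 6 sixteenth notes.
Convert each value to sixteenth notes: eighth = 2; whole note = 16; quarter note = 4; sixteenth rest = 1; dotted quarter rest = 6.
Altogether 2 + 16 + 4 + 1 + 6 = 29.
29 ÷ 6 = 4 complete bars with 5 sixteenth notes remaining.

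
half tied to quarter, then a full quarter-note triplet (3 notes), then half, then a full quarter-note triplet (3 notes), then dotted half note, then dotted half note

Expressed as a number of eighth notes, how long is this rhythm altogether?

In eighth notes: half tied to quarter (half + quarter) = 6; a full quarter-note triplet (3 notes) (three triplet quarters span one half) = 4; half = 4; a full quarter-note triplet (3 notes) (three triplet quarters span one half) = 4; dotted half note = 6; dotted half note = 6.
Altogether 6 + 4 + 4 + 4 + 6 + 6 = 30 eighth notes.

30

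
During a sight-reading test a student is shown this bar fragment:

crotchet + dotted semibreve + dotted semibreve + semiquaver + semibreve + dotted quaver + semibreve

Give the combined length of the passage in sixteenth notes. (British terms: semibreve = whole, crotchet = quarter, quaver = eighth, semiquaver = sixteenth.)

Working in sixteenth notes: crotchet = 4; dotted semibreve = 24; dotted semibreve = 24; semiquaver = 1; semibreve = 16; dotted quaver = 3; semibreve = 16.
Sum: 4 + 24 + 24 + 1 + 16 + 3 + 16 = 88 sixteenth notes.

88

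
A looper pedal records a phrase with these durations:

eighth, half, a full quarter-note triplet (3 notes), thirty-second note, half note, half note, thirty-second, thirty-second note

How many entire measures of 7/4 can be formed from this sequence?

1

One bar of 7/4 = 56 thirty-second notes.
Working in thirty-second notes: eighth = 4; half = 16; a full quarter-note triplet (3 notes) (three triplet quarters span one half) = 16; thirty-second note = 1; half note = 16; half note = 16; thirty-second = 1; thirty-second note = 1.
Sum: 4 + 16 + 16 + 1 + 16 + 16 + 1 + 1 = 71.
71 ÷ 56 = 1 complete bar with 15 left over.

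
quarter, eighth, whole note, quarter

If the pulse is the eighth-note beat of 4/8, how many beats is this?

13

One eighth-note beat = 2 sixteenth notes.
Convert each value to sixteenth notes: quarter = 4; eighth = 2; whole note = 16; quarter = 4.
Total: 4 + 2 + 16 + 4 = 26.
26 ÷ 2 = 13 beats.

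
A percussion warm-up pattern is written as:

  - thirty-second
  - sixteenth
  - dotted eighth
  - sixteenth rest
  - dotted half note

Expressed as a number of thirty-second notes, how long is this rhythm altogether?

35

Working in thirty-second notes: thirty-second = 1; sixteenth = 2; dotted eighth = 6; sixteenth rest = 2; dotted half note = 24.
Sum: 1 + 2 + 6 + 2 + 24 = 35 thirty-second notes.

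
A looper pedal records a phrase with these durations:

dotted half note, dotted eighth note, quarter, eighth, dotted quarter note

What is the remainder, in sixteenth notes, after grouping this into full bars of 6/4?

3

One bar of 6/4 = 24 sixteenth notes.
In sixteenth notes: dotted half note = 12; dotted eighth note = 3; quarter = 4; eighth = 2; dotted quarter note = 6.
Total: 12 + 3 + 4 + 2 + 6 = 27.
27 ÷ 24 = 1 complete bar with 3 sixteenth notes remaining.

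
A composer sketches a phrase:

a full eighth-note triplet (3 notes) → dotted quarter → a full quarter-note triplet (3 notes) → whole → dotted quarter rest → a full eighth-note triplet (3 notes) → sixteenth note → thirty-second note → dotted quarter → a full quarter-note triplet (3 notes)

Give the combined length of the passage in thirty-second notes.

Working in thirty-second notes: a full eighth-note triplet (3 notes) (three triplet eighths span one quarter) = 8; dotted quarter = 12; a full quarter-note triplet (3 notes) (three triplet quarters span one half) = 16; whole = 32; dotted quarter rest = 12; a full eighth-note triplet (3 notes) (three triplet eighths span one quarter) = 8; sixteenth note = 2; thirty-second note = 1; dotted quarter = 12; a full quarter-note triplet (3 notes) (three triplet quarters span one half) = 16.
Adding: 8 + 12 + 16 + 32 + 12 + 8 + 2 + 1 + 12 + 16 = 119 thirty-second notes.

119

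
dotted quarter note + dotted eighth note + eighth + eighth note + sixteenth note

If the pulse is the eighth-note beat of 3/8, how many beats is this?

One eighth-note beat = 2 sixteenth notes.
Each duration in sixteenth notes: dotted quarter note = 6; dotted eighth note = 3; eighth = 2; eighth note = 2; sixteenth note = 1.
Sum: 6 + 3 + 2 + 2 + 1 = 14.
14 ÷ 2 = 7 beats.

7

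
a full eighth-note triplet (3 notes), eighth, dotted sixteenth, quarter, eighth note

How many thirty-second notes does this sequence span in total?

27

Express everything in thirty-second notes: a full eighth-note triplet (3 notes) (three triplet eighths span one quarter) = 8; eighth = 4; dotted sixteenth = 3; quarter = 8; eighth note = 4.
Sum: 8 + 4 + 3 + 8 + 4 = 27 thirty-second notes.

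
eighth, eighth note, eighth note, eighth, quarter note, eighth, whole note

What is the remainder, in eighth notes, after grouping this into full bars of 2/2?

7

One bar of 2/2 = 8 eighth notes.
Working in eighth notes: eighth = 1; eighth note = 1; eighth note = 1; eighth = 1; quarter note = 2; eighth = 1; whole note = 8.
Total: 1 + 1 + 1 + 1 + 2 + 1 + 8 = 15.
15 ÷ 8 = 1 complete bar with 7 eighth notes remaining.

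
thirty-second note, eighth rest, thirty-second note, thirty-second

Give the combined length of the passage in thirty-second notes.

Working in thirty-second notes: thirty-second note = 1; eighth rest = 4; thirty-second note = 1; thirty-second = 1.
Altogether 1 + 4 + 1 + 1 = 7 thirty-second notes.

7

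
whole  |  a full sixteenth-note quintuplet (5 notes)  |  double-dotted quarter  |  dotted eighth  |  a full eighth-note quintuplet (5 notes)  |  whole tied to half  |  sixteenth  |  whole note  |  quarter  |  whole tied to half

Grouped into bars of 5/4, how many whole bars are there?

One bar of 5/4 = 20 sixteenth notes.
Express everything in sixteenth notes: whole = 16; a full sixteenth-note quintuplet (5 notes) (five quintuplet sixteenths span one quarter) = 4; double-dotted quarter = 7; dotted eighth = 3; a full eighth-note quintuplet (5 notes) (five quintuplet eighths span one half) = 8; whole tied to half (whole + half) = 24; sixteenth = 1; whole note = 16; quarter = 4; whole tied to half (whole + half) = 24.
Adding: 16 + 4 + 7 + 3 + 8 + 24 + 1 + 16 + 4 + 24 = 107.
107 ÷ 20 = 5 complete bars with 7 left over.

5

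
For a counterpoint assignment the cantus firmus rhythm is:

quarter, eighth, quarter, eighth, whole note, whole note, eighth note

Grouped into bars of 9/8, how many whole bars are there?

2

One bar of 9/8 = 9 eighth notes.
Each duration in eighth notes: quarter = 2; eighth = 1; quarter = 2; eighth = 1; whole note = 8; whole note = 8; eighth note = 1.
Adding: 2 + 1 + 2 + 1 + 8 + 8 + 1 = 23.
23 ÷ 9 = 2 complete bars with 5 left over.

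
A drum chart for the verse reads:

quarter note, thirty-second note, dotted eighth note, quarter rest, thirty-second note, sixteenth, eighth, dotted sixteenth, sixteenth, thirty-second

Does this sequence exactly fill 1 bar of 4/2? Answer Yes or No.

One bar of 4/2 = 64 thirty-second notes.
Express everything in thirty-second notes: quarter note = 8; thirty-second note = 1; dotted eighth note = 6; quarter rest = 8; thirty-second note = 1; sixteenth = 2; eighth = 4; dotted sixteenth = 3; sixteenth = 2; thirty-second = 1.
Altogether 8 + 1 + 6 + 8 + 1 + 2 + 4 + 3 + 2 + 1 = 36.
36 falls short of 64, so the answer is No.

No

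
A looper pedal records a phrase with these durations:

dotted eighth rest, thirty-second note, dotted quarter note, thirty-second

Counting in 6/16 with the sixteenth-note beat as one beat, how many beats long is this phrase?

One sixteenth-note beat = 2 thirty-second notes.
Working in thirty-second notes: dotted eighth rest = 6; thirty-second note = 1; dotted quarter note = 12; thirty-second = 1.
Total: 6 + 1 + 12 + 1 = 20.
20 ÷ 2 = 10 beats.

10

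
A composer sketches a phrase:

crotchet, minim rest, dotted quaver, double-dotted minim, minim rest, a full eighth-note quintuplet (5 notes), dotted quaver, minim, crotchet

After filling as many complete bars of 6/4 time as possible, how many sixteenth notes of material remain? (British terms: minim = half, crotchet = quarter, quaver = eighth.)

One bar of 6/4 = 24 sixteenth notes.
Express everything in sixteenth notes: crotchet = 4; minim rest = 8; dotted quaver = 3; double-dotted minim = 14; minim rest = 8; a full eighth-note quintuplet (5 notes) (five quintuplet eighths span one half) = 8; dotted quaver = 3; minim = 8; crotchet = 4.
Sum: 4 + 8 + 3 + 14 + 8 + 8 + 3 + 8 + 4 = 60.
60 ÷ 24 = 2 complete bars with 12 sixteenth notes remaining.

12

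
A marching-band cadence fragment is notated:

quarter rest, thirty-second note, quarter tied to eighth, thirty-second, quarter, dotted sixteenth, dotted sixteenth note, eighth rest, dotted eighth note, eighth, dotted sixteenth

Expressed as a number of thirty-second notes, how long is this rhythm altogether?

53

Each duration in thirty-second notes: quarter rest = 8; thirty-second note = 1; quarter tied to eighth (quarter + eighth) = 12; thirty-second = 1; quarter = 8; dotted sixteenth = 3; dotted sixteenth note = 3; eighth rest = 4; dotted eighth note = 6; eighth = 4; dotted sixteenth = 3.
Adding: 8 + 1 + 12 + 1 + 8 + 3 + 3 + 4 + 6 + 4 + 3 = 53 thirty-second notes.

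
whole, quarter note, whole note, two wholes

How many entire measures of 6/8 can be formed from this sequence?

5

One bar of 6/8 = 3 quarter notes.
Each duration in quarter notes: whole = 4; quarter note = 1; whole note = 4; whole = 4; whole = 4.
Total: 4 + 1 + 4 + 4 + 4 = 17.
17 ÷ 3 = 5 complete bars with 2 left over.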